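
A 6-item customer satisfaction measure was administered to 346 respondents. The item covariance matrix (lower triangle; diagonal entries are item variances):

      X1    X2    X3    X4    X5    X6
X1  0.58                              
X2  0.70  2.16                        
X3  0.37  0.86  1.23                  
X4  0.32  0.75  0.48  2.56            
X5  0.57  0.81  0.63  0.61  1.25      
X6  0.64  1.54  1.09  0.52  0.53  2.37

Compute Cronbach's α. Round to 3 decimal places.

Σσᵢ² = 0.58 + 2.16 + 1.23 + 2.56 + 1.25 + 2.37 = 10.15
Sum of off-diagonal covariances = 10.42
σ²_T = 10.15 + 2 × 10.42 = 30.99
α = (k/(k−1))·(1 − Σσᵢ²/σ²_T) = (6/5)·(1 − 10.15/30.99) = 0.807

α = 0.807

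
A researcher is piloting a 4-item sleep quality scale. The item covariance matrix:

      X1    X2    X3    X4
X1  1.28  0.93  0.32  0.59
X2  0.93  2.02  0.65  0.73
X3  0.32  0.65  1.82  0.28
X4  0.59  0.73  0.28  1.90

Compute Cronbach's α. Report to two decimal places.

Σσ²ᵢ = 1.28 + 2.02 + 1.82 + 1.90 = 7.02
Sum of the distinct covariances = 3.50
σ²_total = 7.02 + 2 × 3.50 = 14.02
α = (k/(k−1))·(1 − Σσ²ᵢ/σ²_total) = (4/3)·(1 − 7.02/14.02) = 0.67

α = 0.67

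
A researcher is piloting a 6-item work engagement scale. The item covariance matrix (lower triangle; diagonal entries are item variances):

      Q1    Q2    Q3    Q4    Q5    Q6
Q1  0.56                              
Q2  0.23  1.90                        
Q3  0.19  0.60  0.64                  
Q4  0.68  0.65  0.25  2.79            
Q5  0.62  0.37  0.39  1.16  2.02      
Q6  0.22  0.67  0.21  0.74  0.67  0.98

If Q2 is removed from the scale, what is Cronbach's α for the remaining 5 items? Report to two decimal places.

Remaining items: Q1, Q3, Q4, Q5, Q6 (k = 5).
Σσᵢ² = 0.56 + 0.64 + 2.79 + 2.02 + 0.98 = 6.99
σ²_T = 6.99 + 2 × 5.13 = 17.25
α (item deleted) = (5/4)·(1 − 6.99/17.25) = 0.74

α = 0.74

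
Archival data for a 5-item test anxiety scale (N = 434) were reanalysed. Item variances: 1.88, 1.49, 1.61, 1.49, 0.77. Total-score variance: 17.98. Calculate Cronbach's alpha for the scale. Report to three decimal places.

ΣVar(i) = 1.88 + 1.49 + 1.61 + 1.49 + 0.77 = 7.24
α = (k/(k−1))·(1 − ΣVar(i)/σ²_total) = (5/4)·(1 − 7.24/17.98) = 0.747

Cronbach's alpha = 0.747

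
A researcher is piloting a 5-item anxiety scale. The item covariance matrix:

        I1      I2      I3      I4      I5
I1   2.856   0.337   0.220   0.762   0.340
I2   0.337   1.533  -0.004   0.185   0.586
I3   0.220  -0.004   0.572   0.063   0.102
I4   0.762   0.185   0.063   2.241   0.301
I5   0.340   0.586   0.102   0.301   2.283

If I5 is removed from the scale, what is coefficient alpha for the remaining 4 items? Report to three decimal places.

Remaining items: I1, I2, I3, I4 (k = 4).
Σσᵢ² = 2.856 + 1.533 + 0.572 + 2.241 = 7.202
σ²_total = 7.202 + 2 × 1.563 = 10.328
α (item deleted) = (4/3)·(1 − 7.202/10.328) = 0.404

α = 0.404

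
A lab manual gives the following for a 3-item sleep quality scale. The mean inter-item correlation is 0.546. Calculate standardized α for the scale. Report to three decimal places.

standardized α = 0.783

Standardized α = k·r̄ / (1 + (k−1)·r̄) = 3 × 0.546 / (1 + 2 × 0.546)
  = 1.6380 / 2.0920 = 0.783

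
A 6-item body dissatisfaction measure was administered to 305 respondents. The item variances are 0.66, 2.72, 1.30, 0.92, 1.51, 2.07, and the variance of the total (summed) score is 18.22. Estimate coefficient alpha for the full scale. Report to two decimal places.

α = 0.60

sum of item variances = 0.66 + 2.72 + 1.30 + 0.92 + 1.51 + 2.07 = 9.18
α = (k/(k−1))·(1 − sum of item variances/total variance) = (6/5)·(1 − 9.18/18.22) = 0.60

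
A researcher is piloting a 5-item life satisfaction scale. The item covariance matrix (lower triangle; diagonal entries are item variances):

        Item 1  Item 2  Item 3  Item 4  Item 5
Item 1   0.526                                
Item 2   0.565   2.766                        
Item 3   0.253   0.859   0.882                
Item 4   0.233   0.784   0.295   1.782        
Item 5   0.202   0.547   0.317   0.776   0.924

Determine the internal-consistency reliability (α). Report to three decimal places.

α = 0.730

Σσᵢ² = 0.526 + 2.766 + 0.882 + 1.782 + 0.924 = 6.880
Sum of the distinct covariances = 4.831
σ²_total = 6.880 + 2 × 4.831 = 16.542
α = (k/(k−1))·(1 − Σσᵢ²/σ²_total) = (5/4)·(1 − 6.880/16.542) = 0.730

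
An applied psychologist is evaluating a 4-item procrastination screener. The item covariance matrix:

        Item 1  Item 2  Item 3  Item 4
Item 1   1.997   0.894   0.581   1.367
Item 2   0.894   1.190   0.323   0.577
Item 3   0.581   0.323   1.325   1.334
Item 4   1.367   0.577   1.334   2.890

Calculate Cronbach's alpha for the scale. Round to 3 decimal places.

Cronbach's alpha = 0.771

sum of item variances = 1.997 + 1.190 + 1.325 + 2.890 = 7.402
Σ_{i<j} σ_ij = 5.076
Var(T) = 7.402 + 2 × 5.076 = 17.554
α = (k/(k−1))·(1 − sum of item variances/Var(T)) = (4/3)·(1 − 7.402/17.554) = 0.771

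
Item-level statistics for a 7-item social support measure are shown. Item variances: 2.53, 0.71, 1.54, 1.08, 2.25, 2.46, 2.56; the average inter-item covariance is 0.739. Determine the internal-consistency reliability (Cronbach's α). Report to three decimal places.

sum of item variances = 2.53 + 0.71 + 1.54 + 1.08 + 2.25 + 2.46 + 2.56 = 13.13
Sum of the 21 distinct covariances = 21 × 0.739 = 15.519
Var(T) = sum of item variances + 2·Σcov = 13.13 + 2 × 15.519 = 44.168
α = (7/6)·(1 − 13.13/44.168) = 0.820

α = 0.820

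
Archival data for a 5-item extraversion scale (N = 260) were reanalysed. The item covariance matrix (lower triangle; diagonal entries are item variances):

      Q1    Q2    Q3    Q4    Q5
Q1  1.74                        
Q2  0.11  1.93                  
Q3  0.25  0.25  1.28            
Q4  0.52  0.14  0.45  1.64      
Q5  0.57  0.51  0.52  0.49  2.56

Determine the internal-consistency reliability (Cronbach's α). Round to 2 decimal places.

α = 0.57

Σσᵢ² = 1.74 + 1.93 + 1.28 + 1.64 + 2.56 = 9.15
Sum of the distinct covariances = 3.81
total variance = 9.15 + 2 × 3.81 = 16.77
α = (k/(k−1))·(1 − Σσᵢ²/total variance) = (5/4)·(1 − 9.15/16.77) = 0.57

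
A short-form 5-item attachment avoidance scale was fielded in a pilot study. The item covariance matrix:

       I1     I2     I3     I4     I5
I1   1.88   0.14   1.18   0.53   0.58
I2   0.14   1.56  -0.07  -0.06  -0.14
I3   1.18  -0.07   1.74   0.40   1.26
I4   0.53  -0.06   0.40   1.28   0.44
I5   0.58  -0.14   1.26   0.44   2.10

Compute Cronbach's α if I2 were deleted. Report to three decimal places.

Cronbach's α = 0.742

Remaining items: I1, I3, I4, I5 (k = 4).
Σσᵢ² = 1.88 + 1.74 + 1.28 + 2.10 = 7.00
total variance = 7.00 + 2 × 4.39 = 15.78
α (item deleted) = (4/3)·(1 − 7.00/15.78) = 0.742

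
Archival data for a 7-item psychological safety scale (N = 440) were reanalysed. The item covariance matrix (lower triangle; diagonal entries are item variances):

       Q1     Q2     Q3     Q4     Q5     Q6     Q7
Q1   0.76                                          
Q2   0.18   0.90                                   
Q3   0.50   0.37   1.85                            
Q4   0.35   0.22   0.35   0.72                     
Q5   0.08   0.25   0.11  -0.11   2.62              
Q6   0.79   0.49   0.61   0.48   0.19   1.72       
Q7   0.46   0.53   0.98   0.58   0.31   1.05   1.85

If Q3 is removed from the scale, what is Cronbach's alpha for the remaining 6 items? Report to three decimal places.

Cronbach's alpha = 0.693

Remaining items: Q1, Q2, Q4, Q5, Q6, Q7 (k = 6).
sum of item variances = 0.76 + 0.90 + 0.72 + 2.62 + 1.72 + 1.85 = 8.57
σ²_T = 8.57 + 2 × 5.85 = 20.27
α (item deleted) = (6/5)·(1 − 8.57/20.27) = 0.693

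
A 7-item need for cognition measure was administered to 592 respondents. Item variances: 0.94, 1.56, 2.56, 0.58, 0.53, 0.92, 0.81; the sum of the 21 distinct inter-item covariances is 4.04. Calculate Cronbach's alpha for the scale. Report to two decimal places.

ΣVar(i) = 0.94 + 1.56 + 2.56 + 0.58 + 0.53 + 0.92 + 0.81 = 7.90
Sum of distinct covariances = 4.04
σ²_T = ΣVar(i) + 2·Σcov = 7.90 + 2 × 4.04 = 15.98
α = (7/6)·(1 − 7.90/15.98) = 0.59

Cronbach's alpha = 0.59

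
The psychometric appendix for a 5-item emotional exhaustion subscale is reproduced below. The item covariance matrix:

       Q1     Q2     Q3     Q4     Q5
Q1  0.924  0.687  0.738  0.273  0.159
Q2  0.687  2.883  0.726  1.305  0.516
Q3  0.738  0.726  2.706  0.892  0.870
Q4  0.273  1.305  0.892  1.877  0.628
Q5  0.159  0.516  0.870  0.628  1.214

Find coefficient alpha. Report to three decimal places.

Σσ²ᵢ = 0.924 + 2.883 + 2.706 + 1.877 + 1.214 = 9.604
Sum of the distinct covariances = 6.794
total variance = 9.604 + 2 × 6.794 = 23.192
α = (k/(k−1))·(1 − Σσ²ᵢ/total variance) = (5/4)·(1 − 9.604/23.192) = 0.732

α = 0.732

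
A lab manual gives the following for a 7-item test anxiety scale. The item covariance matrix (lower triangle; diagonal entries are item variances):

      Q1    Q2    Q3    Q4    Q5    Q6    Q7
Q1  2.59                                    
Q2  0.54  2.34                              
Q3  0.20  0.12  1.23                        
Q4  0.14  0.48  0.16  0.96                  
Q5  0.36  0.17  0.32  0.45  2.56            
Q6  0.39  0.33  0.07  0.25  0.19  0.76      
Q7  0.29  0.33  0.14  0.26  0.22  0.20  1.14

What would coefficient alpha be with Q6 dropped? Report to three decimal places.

Remaining items: Q1, Q2, Q3, Q4, Q5, Q7 (k = 6).
Σσᵢ² = 2.59 + 2.34 + 1.23 + 0.96 + 2.56 + 1.14 = 10.82
total variance = 10.82 + 2 × 4.18 = 19.18
α (item deleted) = (6/5)·(1 − 10.82/19.18) = 0.523

α = 0.523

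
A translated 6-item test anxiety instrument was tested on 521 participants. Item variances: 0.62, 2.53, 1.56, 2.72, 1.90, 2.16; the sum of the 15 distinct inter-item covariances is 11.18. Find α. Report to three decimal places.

Σσ²ᵢ = 0.62 + 2.53 + 1.56 + 2.72 + 1.90 + 2.16 = 11.49
Sum of distinct covariances = 11.18
Var(T) = Σσ²ᵢ + 2·Σcov = 11.49 + 2 × 11.18 = 33.85
α = (6/5)·(1 − 11.49/33.85) = 0.793

α = 0.793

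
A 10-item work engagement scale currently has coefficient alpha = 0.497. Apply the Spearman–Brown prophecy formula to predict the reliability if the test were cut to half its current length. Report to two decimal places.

Length factor m = 1/2
α' = m·α / (1 − (1−m)·α)
   = 1/2 × 0.497 / (1 − (1 − 1/2) × 0.497)
   = 0.2485 / 0.7515 = 0.33

predicted reliability = 0.33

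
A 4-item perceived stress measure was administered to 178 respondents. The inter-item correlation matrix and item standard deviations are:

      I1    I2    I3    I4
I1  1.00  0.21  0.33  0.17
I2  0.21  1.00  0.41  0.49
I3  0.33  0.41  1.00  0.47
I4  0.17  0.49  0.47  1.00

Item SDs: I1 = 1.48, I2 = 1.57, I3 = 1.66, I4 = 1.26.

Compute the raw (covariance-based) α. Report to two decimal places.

α = 0.68

Σσ²ᵢ = 1.48² + 1.57² + 1.66² + 1.26² = 8.9985
Covariances σ_ij = r_ij · s_i · s_j:
  σ(I1,I2) = 0.21 × 1.48 × 1.57 = 0.4880
  σ(I1,I3) = 0.33 × 1.48 × 1.66 = 0.8107
  σ(I1,I4) = 0.17 × 1.48 × 1.26 = 0.3170
  σ(I2,I3) = 0.41 × 1.57 × 1.66 = 1.0685
  σ(I2,I4) = 0.49 × 1.57 × 1.26 = 0.9693
  σ(I3,I4) = 0.47 × 1.66 × 1.26 = 0.9831
σ²_T = Σσ²ᵢ + 2·Σσ_ij = 8.9985 + 2 × 4.6366 = 18.2717
α = (4/3)·(1 − 8.9985/18.2717) = 0.68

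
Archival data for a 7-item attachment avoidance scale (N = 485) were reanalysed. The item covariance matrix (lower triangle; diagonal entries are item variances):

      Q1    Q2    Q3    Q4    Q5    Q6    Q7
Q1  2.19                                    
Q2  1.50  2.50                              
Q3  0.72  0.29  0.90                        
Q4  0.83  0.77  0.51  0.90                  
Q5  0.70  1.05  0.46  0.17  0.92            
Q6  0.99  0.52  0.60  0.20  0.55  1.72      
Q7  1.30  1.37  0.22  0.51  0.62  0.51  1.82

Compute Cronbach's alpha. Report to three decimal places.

α = 0.845

sum of item variances = 2.19 + 2.50 + 0.90 + 0.90 + 0.92 + 1.72 + 1.82 = 10.95
Sum of off-diagonal covariances = 14.39
Var(T) = 10.95 + 2 × 14.39 = 39.73
α = (k/(k−1))·(1 − sum of item variances/Var(T)) = (7/6)·(1 − 10.95/39.73) = 0.845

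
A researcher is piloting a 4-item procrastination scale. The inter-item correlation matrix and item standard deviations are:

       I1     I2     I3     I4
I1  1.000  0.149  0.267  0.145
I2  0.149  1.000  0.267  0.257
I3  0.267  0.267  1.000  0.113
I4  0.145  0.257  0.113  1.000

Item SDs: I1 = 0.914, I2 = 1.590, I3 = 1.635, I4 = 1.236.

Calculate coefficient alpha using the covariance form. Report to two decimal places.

coefficient alpha = 0.49

Σσ²ᵢ = 0.914² + 1.590² + 1.635² + 1.236² = 7.5644
Covariances σ_ij = r_ij · s_i · s_j:
  σ(I1,I2) = 0.149 × 0.914 × 1.590 = 0.2165
  σ(I1,I3) = 0.267 × 0.914 × 1.635 = 0.3990
  σ(I1,I4) = 0.145 × 0.914 × 1.236 = 0.1638
  σ(I2,I3) = 0.267 × 1.590 × 1.635 = 0.6941
  σ(I2,I4) = 0.257 × 1.590 × 1.236 = 0.5051
  σ(I3,I4) = 0.113 × 1.635 × 1.236 = 0.2284
σ²_T = Σσ²ᵢ + 2·Σσ_ij = 7.5644 + 2 × 2.2069 = 11.9782
α = (4/3)·(1 − 7.5644/11.9782) = 0.49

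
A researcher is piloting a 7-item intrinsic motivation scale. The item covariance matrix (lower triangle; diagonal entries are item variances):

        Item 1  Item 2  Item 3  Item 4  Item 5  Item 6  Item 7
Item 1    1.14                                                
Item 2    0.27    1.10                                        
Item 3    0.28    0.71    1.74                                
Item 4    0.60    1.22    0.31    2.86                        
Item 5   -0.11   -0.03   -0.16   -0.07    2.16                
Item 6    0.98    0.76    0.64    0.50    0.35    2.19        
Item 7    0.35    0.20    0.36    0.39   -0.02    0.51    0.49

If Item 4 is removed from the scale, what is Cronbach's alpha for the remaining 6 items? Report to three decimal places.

Remaining items: Item 1, Item 2, Item 3, Item 5, Item 6, Item 7 (k = 6).
sum of item variances = 1.14 + 1.10 + 1.74 + 2.16 + 2.19 + 0.49 = 8.82
σ²_T = 8.82 + 2 × 5.09 = 19.00
α (item deleted) = (6/5)·(1 − 8.82/19.00) = 0.643

Cronbach's alpha = 0.643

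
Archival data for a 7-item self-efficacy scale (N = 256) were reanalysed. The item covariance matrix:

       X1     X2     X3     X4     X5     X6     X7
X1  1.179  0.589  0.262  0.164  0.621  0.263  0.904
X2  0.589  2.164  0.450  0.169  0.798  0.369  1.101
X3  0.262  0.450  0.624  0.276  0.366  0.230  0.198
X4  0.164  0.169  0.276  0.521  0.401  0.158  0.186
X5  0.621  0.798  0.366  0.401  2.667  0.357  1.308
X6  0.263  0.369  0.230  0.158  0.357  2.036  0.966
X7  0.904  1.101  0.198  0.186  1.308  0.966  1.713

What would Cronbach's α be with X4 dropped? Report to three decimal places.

Remaining items: X1, X2, X3, X5, X6, X7 (k = 6).
ΣVar(i) = 1.179 + 2.164 + 0.624 + 2.667 + 2.036 + 1.713 = 10.383
σ²_T = 10.383 + 2 × 8.782 = 27.947
α (item deleted) = (6/5)·(1 − 10.383/27.947) = 0.754

Cronbach's α = 0.754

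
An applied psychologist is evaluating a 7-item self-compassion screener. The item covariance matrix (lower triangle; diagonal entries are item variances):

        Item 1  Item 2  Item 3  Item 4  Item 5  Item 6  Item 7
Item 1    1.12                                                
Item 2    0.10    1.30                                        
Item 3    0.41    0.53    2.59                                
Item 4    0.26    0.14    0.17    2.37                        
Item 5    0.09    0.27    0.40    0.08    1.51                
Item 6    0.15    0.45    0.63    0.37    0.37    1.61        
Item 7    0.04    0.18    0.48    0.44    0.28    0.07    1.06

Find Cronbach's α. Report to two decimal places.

Σσ²ᵢ = 1.12 + 1.30 + 2.59 + 2.37 + 1.51 + 1.61 + 1.06 = 11.56
Sum of off-diagonal covariances = 5.91
total variance = 11.56 + 2 × 5.91 = 23.38
α = (k/(k−1))·(1 − Σσ²ᵢ/total variance) = (7/6)·(1 − 11.56/23.38) = 0.59

Cronbach's α = 0.59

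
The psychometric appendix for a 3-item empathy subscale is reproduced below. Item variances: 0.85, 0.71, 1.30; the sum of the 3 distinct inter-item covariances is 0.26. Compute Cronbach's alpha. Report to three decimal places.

sum of item variances = 0.85 + 0.71 + 1.30 = 2.86
Sum of distinct covariances = 0.26
total variance = sum of item variances + 2·Σcov = 2.86 + 2 × 0.26 = 3.38
α = (3/2)·(1 − 2.86/3.38) = 0.231

α = 0.231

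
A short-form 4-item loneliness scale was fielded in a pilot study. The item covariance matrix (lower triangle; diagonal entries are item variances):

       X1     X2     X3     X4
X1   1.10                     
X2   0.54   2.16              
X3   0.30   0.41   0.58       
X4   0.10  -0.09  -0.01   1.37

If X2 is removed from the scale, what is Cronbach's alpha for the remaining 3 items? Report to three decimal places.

Remaining items: X1, X3, X4 (k = 3).
Σσ²ᵢ = 1.10 + 0.58 + 1.37 = 3.05
total variance = 3.05 + 2 × 0.39 = 3.83
α (item deleted) = (3/2)·(1 − 3.05/3.83) = 0.305

α = 0.305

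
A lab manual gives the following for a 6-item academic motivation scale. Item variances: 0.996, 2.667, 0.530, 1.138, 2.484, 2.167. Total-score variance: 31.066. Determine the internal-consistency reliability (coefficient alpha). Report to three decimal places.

Σσ²ᵢ = 0.996 + 2.667 + 0.530 + 1.138 + 2.484 + 2.167 = 9.982
α = (k/(k−1))·(1 − Σσ²ᵢ/Var(T)) = (6/5)·(1 − 9.982/31.066) = 0.814

α = 0.814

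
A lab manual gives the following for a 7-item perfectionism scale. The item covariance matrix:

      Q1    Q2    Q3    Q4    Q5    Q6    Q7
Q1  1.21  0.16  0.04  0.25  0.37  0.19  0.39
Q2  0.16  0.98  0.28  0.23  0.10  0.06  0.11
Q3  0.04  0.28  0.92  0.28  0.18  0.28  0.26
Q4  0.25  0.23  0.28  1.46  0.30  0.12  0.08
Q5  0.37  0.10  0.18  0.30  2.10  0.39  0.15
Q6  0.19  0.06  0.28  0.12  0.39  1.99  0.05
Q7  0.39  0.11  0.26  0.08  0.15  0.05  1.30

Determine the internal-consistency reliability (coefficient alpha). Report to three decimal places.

sum of item variances = 1.21 + 0.98 + 0.92 + 1.46 + 2.10 + 1.99 + 1.30 = 9.96
Σ_{i<j} σ_ij = 4.27
total variance = 9.96 + 2 × 4.27 = 18.50
α = (k/(k−1))·(1 − sum of item variances/total variance) = (7/6)·(1 − 9.96/18.50) = 0.539

coefficient alpha = 0.539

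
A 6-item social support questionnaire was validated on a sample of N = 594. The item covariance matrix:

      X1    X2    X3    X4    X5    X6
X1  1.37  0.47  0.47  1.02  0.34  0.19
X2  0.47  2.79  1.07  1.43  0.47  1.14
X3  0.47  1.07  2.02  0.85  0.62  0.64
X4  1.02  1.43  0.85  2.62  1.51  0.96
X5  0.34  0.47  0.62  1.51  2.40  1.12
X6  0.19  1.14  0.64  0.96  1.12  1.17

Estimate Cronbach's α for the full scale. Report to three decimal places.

Σσᵢ² = 1.37 + 2.79 + 2.02 + 2.62 + 2.40 + 1.17 = 12.37
Σ_{i<j} σ_ij = 12.30
total variance = 12.37 + 2 × 12.30 = 36.97
α = (k/(k−1))·(1 − Σσᵢ²/total variance) = (6/5)·(1 − 12.37/36.97) = 0.798

Cronbach's α = 0.798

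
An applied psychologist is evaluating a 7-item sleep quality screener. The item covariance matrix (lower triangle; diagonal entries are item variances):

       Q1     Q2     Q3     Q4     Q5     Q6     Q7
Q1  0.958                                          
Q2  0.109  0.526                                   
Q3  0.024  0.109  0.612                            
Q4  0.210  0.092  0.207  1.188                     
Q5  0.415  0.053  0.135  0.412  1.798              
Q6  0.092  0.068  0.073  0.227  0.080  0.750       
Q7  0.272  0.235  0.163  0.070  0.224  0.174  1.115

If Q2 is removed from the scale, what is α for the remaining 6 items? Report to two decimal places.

α = 0.56

Remaining items: Q1, Q3, Q4, Q5, Q6, Q7 (k = 6).
ΣVar(i) = 0.958 + 0.612 + 1.188 + 1.798 + 0.750 + 1.115 = 6.421
σ²_T = 6.421 + 2 × 2.778 = 11.977
α (item deleted) = (6/5)·(1 − 6.421/11.977) = 0.56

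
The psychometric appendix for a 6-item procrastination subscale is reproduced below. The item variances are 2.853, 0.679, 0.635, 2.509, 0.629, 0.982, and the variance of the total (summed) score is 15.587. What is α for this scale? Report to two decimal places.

Σσᵢ² = 2.853 + 0.679 + 0.635 + 2.509 + 0.629 + 0.982 = 8.287
α = (k/(k−1))·(1 − Σσᵢ²/total variance) = (6/5)·(1 − 8.287/15.587) = 0.56

α = 0.56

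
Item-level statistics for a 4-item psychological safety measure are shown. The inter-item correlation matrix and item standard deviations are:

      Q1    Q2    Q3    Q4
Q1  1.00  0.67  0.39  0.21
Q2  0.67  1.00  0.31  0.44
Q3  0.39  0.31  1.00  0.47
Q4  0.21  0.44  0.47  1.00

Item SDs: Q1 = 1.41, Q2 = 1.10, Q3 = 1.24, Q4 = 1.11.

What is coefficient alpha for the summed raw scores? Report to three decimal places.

coefficient alpha = 0.734

Σσ²ᵢ = 1.41² + 1.10² + 1.24² + 1.11² = 5.9678
Covariances σ_ij = r_ij · s_i · s_j:
  σ(Q1,Q2) = 0.67 × 1.41 × 1.10 = 1.0392
  σ(Q1,Q3) = 0.39 × 1.41 × 1.24 = 0.6819
  σ(Q1,Q4) = 0.21 × 1.41 × 1.11 = 0.3287
  σ(Q2,Q3) = 0.31 × 1.10 × 1.24 = 0.4228
  σ(Q2,Q4) = 0.44 × 1.10 × 1.11 = 0.5372
  σ(Q3,Q4) = 0.47 × 1.24 × 1.11 = 0.6469
σ²_T = Σσ²ᵢ + 2·Σσ_ij = 5.9678 + 2 × 3.6567 = 13.2812
α = (4/3)·(1 − 5.9678/13.2812) = 0.734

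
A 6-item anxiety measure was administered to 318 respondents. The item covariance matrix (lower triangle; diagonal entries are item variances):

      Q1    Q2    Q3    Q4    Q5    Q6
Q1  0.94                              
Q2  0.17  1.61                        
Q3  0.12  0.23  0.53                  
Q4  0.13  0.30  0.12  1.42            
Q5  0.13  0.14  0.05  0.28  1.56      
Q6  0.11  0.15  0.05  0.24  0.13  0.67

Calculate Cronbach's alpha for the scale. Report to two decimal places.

α = 0.49

Σσ²ᵢ = 0.94 + 1.61 + 0.53 + 1.42 + 1.56 + 0.67 = 6.73
Σ_{i<j} σ_ij = 2.35
σ²_T = 6.73 + 2 × 2.35 = 11.43
α = (k/(k−1))·(1 − Σσ²ᵢ/σ²_T) = (6/5)·(1 − 6.73/11.43) = 0.49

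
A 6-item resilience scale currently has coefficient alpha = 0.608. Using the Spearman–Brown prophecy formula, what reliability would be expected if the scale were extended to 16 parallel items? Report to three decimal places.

predicted reliability = 0.805

Length factor m = 16/6 = 2.6667
α' = m·α / (1 + (m−1)·α)
   = 16/6 × 0.608 / (1 + (16/6 − 1) × 0.608)
   = 1.6213 / 2.0133 = 0.805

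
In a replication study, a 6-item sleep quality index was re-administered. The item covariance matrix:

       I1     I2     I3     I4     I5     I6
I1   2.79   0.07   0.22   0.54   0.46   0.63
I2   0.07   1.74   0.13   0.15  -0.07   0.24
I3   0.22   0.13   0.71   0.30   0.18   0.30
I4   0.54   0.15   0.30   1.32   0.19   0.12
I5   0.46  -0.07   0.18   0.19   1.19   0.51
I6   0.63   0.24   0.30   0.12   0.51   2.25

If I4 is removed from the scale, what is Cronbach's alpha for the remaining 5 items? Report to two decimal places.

Cronbach's alpha = 0.48

Remaining items: I1, I2, I3, I5, I6 (k = 5).
Σσᵢ² = 2.79 + 1.74 + 0.71 + 1.19 + 2.25 = 8.68
σ²_T = 8.68 + 2 × 2.67 = 14.02
α (item deleted) = (5/4)·(1 − 8.68/14.02) = 0.48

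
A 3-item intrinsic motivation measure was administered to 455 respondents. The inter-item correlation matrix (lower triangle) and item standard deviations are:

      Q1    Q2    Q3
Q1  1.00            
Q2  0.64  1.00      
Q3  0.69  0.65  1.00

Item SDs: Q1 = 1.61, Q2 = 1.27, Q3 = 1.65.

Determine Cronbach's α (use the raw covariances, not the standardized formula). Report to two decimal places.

Σσ²ᵢ = 1.61² + 1.27² + 1.65² = 6.9275
Covariances σ_ij = r_ij · s_i · s_j:
  σ(Q1,Q2) = 0.64 × 1.61 × 1.27 = 1.3086
  σ(Q1,Q3) = 0.69 × 1.61 × 1.65 = 1.8330
  σ(Q2,Q3) = 0.65 × 1.27 × 1.65 = 1.3621
σ²_T = Σσ²ᵢ + 2·Σσ_ij = 6.9275 + 2 × 4.5037 = 15.9349
α = (3/2)·(1 − 6.9275/15.9349) = 0.85

α = 0.85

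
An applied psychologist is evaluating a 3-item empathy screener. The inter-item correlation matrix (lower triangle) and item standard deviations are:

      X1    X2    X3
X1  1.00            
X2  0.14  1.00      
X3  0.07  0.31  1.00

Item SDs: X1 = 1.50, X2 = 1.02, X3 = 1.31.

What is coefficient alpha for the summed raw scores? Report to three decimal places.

α = 0.351

Σσ²ᵢ = 1.50² + 1.02² + 1.31² = 5.0065
Covariances σ_ij = r_ij · s_i · s_j:
  σ(X1,X2) = 0.14 × 1.50 × 1.02 = 0.2142
  σ(X1,X3) = 0.07 × 1.50 × 1.31 = 0.1376
  σ(X2,X3) = 0.31 × 1.02 × 1.31 = 0.4142
σ²_T = Σσ²ᵢ + 2·Σσ_ij = 5.0065 + 2 × 0.7660 = 6.5385
α = (3/2)·(1 − 5.0065/6.5385) = 0.351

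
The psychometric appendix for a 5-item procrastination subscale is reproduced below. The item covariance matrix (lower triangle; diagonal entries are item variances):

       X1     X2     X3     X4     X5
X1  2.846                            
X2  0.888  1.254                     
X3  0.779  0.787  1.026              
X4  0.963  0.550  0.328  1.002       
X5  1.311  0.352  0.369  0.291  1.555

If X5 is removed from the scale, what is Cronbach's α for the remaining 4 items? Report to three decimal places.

Remaining items: X1, X2, X3, X4 (k = 4).
Σσᵢ² = 2.846 + 1.254 + 1.026 + 1.002 = 6.128
Var(T) = 6.128 + 2 × 4.295 = 14.718
α (item deleted) = (4/3)·(1 − 6.128/14.718) = 0.778

Cronbach's α = 0.778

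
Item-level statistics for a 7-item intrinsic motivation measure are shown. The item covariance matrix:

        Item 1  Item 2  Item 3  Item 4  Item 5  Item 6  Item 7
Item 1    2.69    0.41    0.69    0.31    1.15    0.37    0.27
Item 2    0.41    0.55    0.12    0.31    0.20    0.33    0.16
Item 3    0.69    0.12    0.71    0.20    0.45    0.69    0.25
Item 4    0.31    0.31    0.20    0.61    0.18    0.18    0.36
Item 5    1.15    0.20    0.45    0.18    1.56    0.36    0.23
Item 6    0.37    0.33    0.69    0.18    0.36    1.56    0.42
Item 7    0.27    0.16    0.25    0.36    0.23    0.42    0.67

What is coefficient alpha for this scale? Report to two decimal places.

ΣVar(i) = 2.69 + 0.55 + 0.71 + 0.61 + 1.56 + 1.56 + 0.67 = 8.35
Σ_{i<j} σ_ij = 7.64
σ²_T = 8.35 + 2 × 7.64 = 23.63
α = (k/(k−1))·(1 − ΣVar(i)/σ²_T) = (7/6)·(1 − 8.35/23.63) = 0.75

coefficient alpha = 0.75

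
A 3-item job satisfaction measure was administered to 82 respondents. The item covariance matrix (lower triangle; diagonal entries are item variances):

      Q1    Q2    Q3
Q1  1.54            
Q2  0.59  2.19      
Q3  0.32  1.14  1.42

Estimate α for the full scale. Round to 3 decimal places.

Σσᵢ² = 1.54 + 2.19 + 1.42 = 5.15
Σ_{i<j} σ_ij = 2.05
Var(T) = 5.15 + 2 × 2.05 = 9.25
α = (k/(k−1))·(1 − Σσᵢ²/Var(T)) = (3/2)·(1 − 5.15/9.25) = 0.665

α = 0.665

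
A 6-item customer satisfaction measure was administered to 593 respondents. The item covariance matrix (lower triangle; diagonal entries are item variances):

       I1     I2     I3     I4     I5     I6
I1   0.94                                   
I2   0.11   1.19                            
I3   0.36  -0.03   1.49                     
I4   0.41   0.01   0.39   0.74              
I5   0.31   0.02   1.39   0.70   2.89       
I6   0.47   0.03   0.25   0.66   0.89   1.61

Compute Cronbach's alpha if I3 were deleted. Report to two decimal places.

Remaining items: I1, I2, I4, I5, I6 (k = 5).
sum of item variances = 0.94 + 1.19 + 0.74 + 2.89 + 1.61 = 7.37
Var(T) = 7.37 + 2 × 3.61 = 14.59
α (item deleted) = (5/4)·(1 − 7.37/14.59) = 0.62

α = 0.62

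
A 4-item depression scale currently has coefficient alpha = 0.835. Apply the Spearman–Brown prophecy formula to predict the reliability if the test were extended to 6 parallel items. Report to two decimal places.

Length factor m = 6/4 = 1.5000
α' = m·α / (1 + (m−1)·α)
   = 6/4 × 0.835 / (1 + (6/4 − 1) × 0.835)
   = 1.2525 / 1.4175 = 0.88

predicted reliability = 0.88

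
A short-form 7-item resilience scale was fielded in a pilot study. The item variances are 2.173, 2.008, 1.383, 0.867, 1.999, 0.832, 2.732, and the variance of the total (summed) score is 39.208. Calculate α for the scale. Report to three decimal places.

α = 0.810

Σσ²ᵢ = 2.173 + 2.008 + 1.383 + 0.867 + 1.999 + 0.832 + 2.732 = 11.994
α = (k/(k−1))·(1 − Σσ²ᵢ/σ²_total) = (7/6)·(1 − 11.994/39.208) = 0.810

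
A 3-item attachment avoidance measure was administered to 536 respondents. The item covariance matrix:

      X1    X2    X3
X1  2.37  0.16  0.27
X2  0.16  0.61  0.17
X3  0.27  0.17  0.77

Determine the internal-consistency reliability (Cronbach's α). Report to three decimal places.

α = 0.364

Σσ²ᵢ = 2.37 + 0.61 + 0.77 = 3.75
Sum of off-diagonal covariances = 0.60
σ²_total = 3.75 + 2 × 0.60 = 4.95
α = (k/(k−1))·(1 − Σσ²ᵢ/σ²_total) = (3/2)·(1 − 3.75/4.95) = 0.364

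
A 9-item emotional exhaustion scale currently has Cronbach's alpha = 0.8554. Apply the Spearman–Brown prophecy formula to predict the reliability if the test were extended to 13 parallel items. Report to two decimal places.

predicted reliability = 0.90

Length factor m = 13/9 = 1.4444
α' = m·α / (1 + (m−1)·α)
   = 13/9 × 0.8554 / (1 + (13/9 − 1) × 0.8554)
   = 1.2356 / 1.3802 = 0.90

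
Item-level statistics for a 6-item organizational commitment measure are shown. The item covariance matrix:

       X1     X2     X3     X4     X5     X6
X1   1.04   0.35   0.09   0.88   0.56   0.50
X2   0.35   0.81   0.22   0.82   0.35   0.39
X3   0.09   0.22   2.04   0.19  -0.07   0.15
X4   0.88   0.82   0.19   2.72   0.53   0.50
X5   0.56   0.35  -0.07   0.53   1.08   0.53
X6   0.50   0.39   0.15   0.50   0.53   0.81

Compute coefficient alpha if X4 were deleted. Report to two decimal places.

Remaining items: X1, X2, X3, X5, X6 (k = 5).
sum of item variances = 1.04 + 0.81 + 2.04 + 1.08 + 0.81 = 5.78
total variance = 5.78 + 2 × 3.07 = 11.92
α (item deleted) = (5/4)·(1 − 5.78/11.92) = 0.64

α = 0.64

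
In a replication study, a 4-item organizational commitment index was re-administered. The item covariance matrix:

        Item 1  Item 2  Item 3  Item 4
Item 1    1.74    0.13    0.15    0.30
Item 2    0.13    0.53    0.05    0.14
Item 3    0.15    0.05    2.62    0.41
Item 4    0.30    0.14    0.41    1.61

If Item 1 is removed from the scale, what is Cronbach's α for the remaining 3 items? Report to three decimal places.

Remaining items: Item 2, Item 3, Item 4 (k = 3).
sum of item variances = 0.53 + 2.62 + 1.61 = 4.76
σ²_T = 4.76 + 2 × 0.60 = 5.96
α (item deleted) = (3/2)·(1 − 4.76/5.96) = 0.302

α = 0.302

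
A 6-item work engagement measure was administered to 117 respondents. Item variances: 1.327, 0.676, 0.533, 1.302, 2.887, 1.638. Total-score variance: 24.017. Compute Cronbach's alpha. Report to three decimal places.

Σσ²ᵢ = 1.327 + 0.676 + 0.533 + 1.302 + 2.887 + 1.638 = 8.363
α = (k/(k−1))·(1 − Σσ²ᵢ/σ²_total) = (6/5)·(1 − 8.363/24.017) = 0.782

Cronbach's alpha = 0.782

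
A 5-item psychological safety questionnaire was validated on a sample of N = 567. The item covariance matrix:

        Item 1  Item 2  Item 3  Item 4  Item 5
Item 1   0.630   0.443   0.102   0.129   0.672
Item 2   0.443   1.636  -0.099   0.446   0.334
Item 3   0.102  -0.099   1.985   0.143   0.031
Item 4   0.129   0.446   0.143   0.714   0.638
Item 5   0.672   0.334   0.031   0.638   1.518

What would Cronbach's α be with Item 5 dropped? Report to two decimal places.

Remaining items: Item 1, Item 2, Item 3, Item 4 (k = 4).
Σσ²ᵢ = 0.630 + 1.636 + 1.985 + 0.714 = 4.965
σ²_total = 4.965 + 2 × 1.164 = 7.293
α (item deleted) = (4/3)·(1 − 4.965/7.293) = 0.43

Cronbach's α = 0.43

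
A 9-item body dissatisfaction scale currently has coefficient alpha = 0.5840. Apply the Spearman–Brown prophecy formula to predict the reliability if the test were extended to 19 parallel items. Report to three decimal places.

Length factor m = 19/9 = 2.1111
α' = m·α / (1 + (m−1)·α)
   = 19/9 × 0.5840 / (1 + (19/9 − 1) × 0.5840)
   = 1.2329 / 1.6489 = 0.748

predicted reliability = 0.748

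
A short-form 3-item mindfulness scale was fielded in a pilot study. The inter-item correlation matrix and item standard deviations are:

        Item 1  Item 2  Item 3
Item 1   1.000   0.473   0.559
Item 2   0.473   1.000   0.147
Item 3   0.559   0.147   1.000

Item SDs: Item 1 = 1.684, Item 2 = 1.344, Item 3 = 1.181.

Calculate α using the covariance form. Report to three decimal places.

Σσ²ᵢ = 1.684² + 1.344² + 1.181² = 6.0370
Covariances σ_ij = r_ij · s_i · s_j:
  σ(Item 1,Item 2) = 0.473 × 1.684 × 1.344 = 1.0705
  σ(Item 1,Item 3) = 0.559 × 1.684 × 1.181 = 1.1117
  σ(Item 2,Item 3) = 0.147 × 1.344 × 1.181 = 0.2333
σ²_T = Σσ²ᵢ + 2·Σσ_ij = 6.0370 + 2 × 2.4155 = 10.8680
α = (3/2)·(1 − 6.0370/10.8680) = 0.667

α = 0.667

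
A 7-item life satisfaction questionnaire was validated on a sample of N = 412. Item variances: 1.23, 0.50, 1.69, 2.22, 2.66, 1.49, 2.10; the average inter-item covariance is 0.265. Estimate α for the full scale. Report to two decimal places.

α = 0.56

Σσ²ᵢ = 1.23 + 0.50 + 1.69 + 2.22 + 2.66 + 1.49 + 2.10 = 11.89
Sum of the 21 distinct covariances = 21 × 0.265 = 5.565
total variance = Σσ²ᵢ + 2·Σcov = 11.89 + 2 × 5.565 = 23.020
α = (7/6)·(1 − 11.89/23.020) = 0.56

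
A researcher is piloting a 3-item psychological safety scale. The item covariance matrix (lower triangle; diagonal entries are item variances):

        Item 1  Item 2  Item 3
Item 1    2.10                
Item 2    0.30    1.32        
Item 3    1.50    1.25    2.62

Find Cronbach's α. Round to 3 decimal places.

sum of item variances = 2.10 + 1.32 + 2.62 = 6.04
Sum of off-diagonal covariances = 3.05
total variance = 6.04 + 2 × 3.05 = 12.14
α = (k/(k−1))·(1 − sum of item variances/total variance) = (3/2)·(1 − 6.04/12.14) = 0.754

Cronbach's α = 0.754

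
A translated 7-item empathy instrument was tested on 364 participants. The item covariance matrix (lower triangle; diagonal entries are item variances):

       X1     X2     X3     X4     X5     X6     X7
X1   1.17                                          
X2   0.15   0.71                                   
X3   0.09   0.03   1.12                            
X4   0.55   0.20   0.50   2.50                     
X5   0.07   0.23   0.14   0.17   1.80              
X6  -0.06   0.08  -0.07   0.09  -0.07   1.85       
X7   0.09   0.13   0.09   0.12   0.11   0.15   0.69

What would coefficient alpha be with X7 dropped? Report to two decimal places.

Remaining items: X1, X2, X3, X4, X5, X6 (k = 6).
Σσᵢ² = 1.17 + 0.71 + 1.12 + 2.50 + 1.80 + 1.85 = 9.15
σ²_total = 9.15 + 2 × 2.10 = 13.35
α (item deleted) = (6/5)·(1 − 9.15/13.35) = 0.38

α = 0.38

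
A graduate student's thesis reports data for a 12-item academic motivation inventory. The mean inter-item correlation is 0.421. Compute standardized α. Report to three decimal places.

Standardized α = k·r̄ / (1 + (k−1)·r̄) = 12 × 0.421 / (1 + 11 × 0.421)
  = 5.0520 / 5.6310 = 0.897

α = 0.897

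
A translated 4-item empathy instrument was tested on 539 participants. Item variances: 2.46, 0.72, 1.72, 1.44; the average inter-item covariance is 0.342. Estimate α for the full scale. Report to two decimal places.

Σσᵢ² = 2.46 + 0.72 + 1.72 + 1.44 = 6.34
Sum of the 6 distinct covariances = 6 × 0.342 = 2.052
σ²_total = Σσᵢ² + 2·Σcov = 6.34 + 2 × 2.052 = 10.444
α = (4/3)·(1 − 6.34/10.444) = 0.52

α = 0.52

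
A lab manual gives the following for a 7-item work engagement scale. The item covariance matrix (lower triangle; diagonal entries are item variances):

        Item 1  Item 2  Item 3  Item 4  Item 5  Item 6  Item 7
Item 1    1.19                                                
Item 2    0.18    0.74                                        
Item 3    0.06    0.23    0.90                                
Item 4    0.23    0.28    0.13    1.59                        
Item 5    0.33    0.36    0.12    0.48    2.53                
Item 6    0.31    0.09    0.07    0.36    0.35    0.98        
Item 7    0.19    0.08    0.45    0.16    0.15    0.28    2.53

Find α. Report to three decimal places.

α = 0.564

Σσ²ᵢ = 1.19 + 0.74 + 0.90 + 1.59 + 2.53 + 0.98 + 2.53 = 10.46
Σ_{i<j} σ_ij = 4.89
total variance = 10.46 + 2 × 4.89 = 20.24
α = (k/(k−1))·(1 − Σσ²ᵢ/total variance) = (7/6)·(1 − 10.46/20.24) = 0.564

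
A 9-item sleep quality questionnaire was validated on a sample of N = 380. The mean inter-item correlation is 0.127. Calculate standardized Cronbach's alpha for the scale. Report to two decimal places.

Standardized α = k·r̄ / (1 + (k−1)·r̄) = 9 × 0.127 / (1 + 8 × 0.127)
  = 1.1430 / 2.0160 = 0.57

α = 0.57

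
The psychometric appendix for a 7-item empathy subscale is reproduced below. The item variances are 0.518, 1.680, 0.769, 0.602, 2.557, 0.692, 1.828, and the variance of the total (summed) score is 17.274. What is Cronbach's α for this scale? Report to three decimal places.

ΣVar(i) = 0.518 + 1.680 + 0.769 + 0.602 + 2.557 + 0.692 + 1.828 = 8.646
α = (k/(k−1))·(1 − ΣVar(i)/Var(T)) = (7/6)·(1 − 8.646/17.274) = 0.583

α = 0.583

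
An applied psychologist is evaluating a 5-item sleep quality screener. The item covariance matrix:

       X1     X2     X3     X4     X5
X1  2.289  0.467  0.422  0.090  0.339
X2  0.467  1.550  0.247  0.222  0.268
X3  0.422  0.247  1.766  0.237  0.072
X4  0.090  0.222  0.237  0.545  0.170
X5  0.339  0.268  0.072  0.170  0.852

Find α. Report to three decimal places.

Σσ²ᵢ = 2.289 + 1.550 + 1.766 + 0.545 + 0.852 = 7.002
Σ_{i<j} σ_ij = 2.534
σ²_total = 7.002 + 2 × 2.534 = 12.070
α = (k/(k−1))·(1 − Σσ²ᵢ/σ²_total) = (5/4)·(1 − 7.002/12.070) = 0.525

α = 0.525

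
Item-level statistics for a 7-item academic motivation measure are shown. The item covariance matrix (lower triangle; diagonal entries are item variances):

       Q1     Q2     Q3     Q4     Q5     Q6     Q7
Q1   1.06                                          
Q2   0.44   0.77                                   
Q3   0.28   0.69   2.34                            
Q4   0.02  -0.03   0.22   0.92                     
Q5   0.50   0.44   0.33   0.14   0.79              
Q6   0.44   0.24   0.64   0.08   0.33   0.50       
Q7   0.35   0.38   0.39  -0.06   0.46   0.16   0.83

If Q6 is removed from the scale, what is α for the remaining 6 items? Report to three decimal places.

α = 0.691

Remaining items: Q1, Q2, Q3, Q4, Q5, Q7 (k = 6).
ΣVar(i) = 1.06 + 0.77 + 2.34 + 0.92 + 0.79 + 0.83 = 6.71
total variance = 6.71 + 2 × 4.55 = 15.81
α (item deleted) = (6/5)·(1 − 6.71/15.81) = 0.691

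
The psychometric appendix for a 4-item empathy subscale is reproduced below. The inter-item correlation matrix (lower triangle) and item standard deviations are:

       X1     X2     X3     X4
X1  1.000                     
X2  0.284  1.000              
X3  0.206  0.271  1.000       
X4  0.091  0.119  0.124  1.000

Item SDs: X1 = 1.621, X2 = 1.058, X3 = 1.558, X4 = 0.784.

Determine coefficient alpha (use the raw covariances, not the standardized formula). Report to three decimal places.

coefficient alpha = 0.465

Σσ²ᵢ = 1.621² + 1.058² + 1.558² + 0.784² = 6.7890
Covariances σ_ij = r_ij · s_i · s_j:
  σ(X1,X2) = 0.284 × 1.621 × 1.058 = 0.4871
  σ(X1,X3) = 0.206 × 1.621 × 1.558 = 0.5203
  σ(X1,X4) = 0.091 × 1.621 × 0.784 = 0.1156
  σ(X2,X3) = 0.271 × 1.058 × 1.558 = 0.4467
  σ(X2,X4) = 0.119 × 1.058 × 0.784 = 0.0987
  σ(X3,X4) = 0.124 × 1.558 × 0.784 = 0.1515
σ²_T = Σσ²ᵢ + 2·Σσ_ij = 6.7890 + 2 × 1.8199 = 10.4288
α = (4/3)·(1 − 6.7890/10.4288) = 0.465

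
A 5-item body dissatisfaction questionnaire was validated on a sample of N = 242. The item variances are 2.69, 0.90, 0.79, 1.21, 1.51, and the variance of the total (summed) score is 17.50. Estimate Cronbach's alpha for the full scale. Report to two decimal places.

Σσ²ᵢ = 2.69 + 0.90 + 0.79 + 1.21 + 1.51 = 7.10
α = (k/(k−1))·(1 − Σσ²ᵢ/Var(T)) = (5/4)·(1 − 7.10/17.50) = 0.74

α = 0.74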